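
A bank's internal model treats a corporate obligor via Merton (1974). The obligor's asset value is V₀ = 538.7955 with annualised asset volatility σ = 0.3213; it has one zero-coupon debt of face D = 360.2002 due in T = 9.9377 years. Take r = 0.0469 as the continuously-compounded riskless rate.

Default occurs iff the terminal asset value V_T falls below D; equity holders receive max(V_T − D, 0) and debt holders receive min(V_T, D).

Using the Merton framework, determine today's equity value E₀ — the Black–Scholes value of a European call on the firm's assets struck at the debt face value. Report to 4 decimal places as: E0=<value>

E0=348.2799

With assets at 538.7955 and a single debt payment of 360.2002 at 9.9377 years:
d₁ = [ln(V₀/D) + (r + σ²/2)T] / (σ√T)
   = [ln(538.7955/360.2002) + (0.0469 + 0.5·0.3213²)·9.9377] / (0.3213·√9.9377)
   = [0.402676 + 0.979031] / 1.012870 = 1.364150
d₂ = d₁ − σ√T = 1.364150 − 1.012870 = 0.351281
N(d₁) = 0.913740,  N(d₂) = 0.637311,  e^(−rT) = 0.627458
E₀ = V₀·N(d₁) − D·e^(−rT)·N(d₂)
   = 538.7955·0.913740 − 360.2002·0.627458·0.637311 = 348.279893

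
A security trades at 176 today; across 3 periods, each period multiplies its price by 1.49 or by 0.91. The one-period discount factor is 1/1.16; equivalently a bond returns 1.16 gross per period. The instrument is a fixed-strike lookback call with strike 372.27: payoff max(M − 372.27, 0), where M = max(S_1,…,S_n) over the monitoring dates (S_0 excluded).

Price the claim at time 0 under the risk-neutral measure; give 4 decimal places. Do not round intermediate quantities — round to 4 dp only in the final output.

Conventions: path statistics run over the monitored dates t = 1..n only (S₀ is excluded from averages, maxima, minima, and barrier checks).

price = 12.0211

Risk-neutral up-probability p* = (R−d)/(u−d) = (1.16−0.91)/(1.49−0.91) = 0.4310; the claim prices as the p*-weighted sum of path payoffs discounted by R^3.
Enumerate all 2^3 = 8 price paths (U = up ×1.49, D = down ×0.91); each path with k up-moves has probability p*^k·(1−p*)^(3−k).
DDD: M=160.1600, payoff=0.0000, prob=0.184187
UDD: M=262.2400, payoff=0.0000, prob=0.139535
DUD: M=238.6384, payoff=0.0000, prob=0.139535
UUD: M=390.7376, payoff=18.4676, prob=0.105709
DDU: M=217.1609, payoff=0.0000, prob=0.139535
UDU: M=355.5712, payoff=0.0000, prob=0.105709
DUU: M=355.5712, payoff=0.0000, prob=0.105709
UUU: M=582.1990, payoff=209.9290, prob=0.080082
Price = Σ prob·payoff / R^3 = 18.763763 / 1.560896 = 12.0211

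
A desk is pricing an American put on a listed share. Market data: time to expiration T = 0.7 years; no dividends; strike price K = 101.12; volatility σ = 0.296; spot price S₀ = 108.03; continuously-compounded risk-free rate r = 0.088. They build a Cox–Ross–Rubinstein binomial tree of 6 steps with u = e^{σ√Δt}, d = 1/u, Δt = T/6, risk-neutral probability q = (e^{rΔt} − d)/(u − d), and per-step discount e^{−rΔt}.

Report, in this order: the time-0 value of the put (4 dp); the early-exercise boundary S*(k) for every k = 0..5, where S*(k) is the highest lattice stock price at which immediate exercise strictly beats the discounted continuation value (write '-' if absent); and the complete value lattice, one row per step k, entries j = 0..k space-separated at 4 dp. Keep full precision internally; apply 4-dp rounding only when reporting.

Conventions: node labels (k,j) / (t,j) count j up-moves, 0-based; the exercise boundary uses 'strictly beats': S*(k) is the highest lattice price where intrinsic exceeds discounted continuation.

params: Δt=0.11667 u=1.10639 d=0.90384 q=0.52569 e^(-rΔt)=0.98979
t_6 payoffs: 42.2230 29.0242 12.8675 0.0000 0.0000 0.0000 0.0000
t_5: node(5,0) S=65.1631 payoff=35.9569 vs cont=34.9241 → 35.9569 [stop]  node(5,1) S=79.7661 payoff=21.3539 vs cont=20.3210 → 21.3539 [stop]  node(5,2) S=97.6418 payoff=3.4782 vs cont=6.0408 → 6.0408 [wait]  node(5,3) S=119.5234 payoff=0.0000 vs cont=0.0000 → 0.0000 [wait]  node(5,4) S=146.3087 payoff=0.0000 vs cont=0.0000 → 0.0000 [wait]  node(5,5) S=179.0966 payoff=0.0000 vs cont=0.0000 → 0.0000 [wait]  ⇒ S*(5)=79.7661
t_4: node(4,0) S=72.0958 payoff=29.0242 vs cont=27.9913 → 29.0242 [stop]  node(4,1) S=88.2525 payoff=12.8675 vs cont=13.1680 → 13.1680 [wait]  node(4,2) S=108.0300 payoff=0.0000 vs cont=2.8359 → 2.8359 [wait]  node(4,3) S=132.2396 payoff=0.0000 vs cont=0.0000 → 0.0000 [wait]  node(4,4) S=161.8746 payoff=0.0000 vs cont=0.0000 → 0.0000 [wait]  ⇒ S*(4)=72.0958
t_3: node(3,0) S=79.7661 payoff=21.3539 vs cont=20.4774 → 21.3539 [stop]  node(3,1) S=97.6418 payoff=3.4782 vs cont=7.6575 → 7.6575 [wait]  node(3,2) S=119.5234 payoff=0.0000 vs cont=1.3314 → 1.3314 [wait]  node(3,3) S=146.3087 payoff=0.0000 vs cont=0.0000 → 0.0000 [wait]  ⇒ S*(3)=79.7661
t_2: node(2,0) S=88.2525 payoff=12.8675 vs cont=14.0092 → 14.0092 [wait]  node(2,1) S=108.0300 payoff=0.0000 vs cont=4.2876 → 4.2876 [wait]  node(2,2) S=132.2396 payoff=0.0000 vs cont=0.6250 → 0.6250 [wait]  ⇒ S*(2)=-
t_1: node(1,0) S=97.6418 payoff=3.4782 vs cont=8.8077 → 8.8077 [wait]  node(1,1) S=119.5234 payoff=0.0000 vs cont=2.3381 → 2.3381 [wait]  ⇒ S*(1)=-
t_0: node(0,0) S=108.0300 payoff=0.0000 vs cont=5.3515 → 5.3515 [wait]  ⇒ S*(0)=-

price = 5.3515
boundary = - - - 79.7661 72.0958 79.7661
tree:
5.3515
8.8077 2.3381
14.0092 4.2876 0.6250
21.3539 7.6575 1.3314 0.0000
29.0242 13.1680 2.8359 0.0000 0.0000
35.9569 21.3539 6.0408 0.0000 0.0000 0.0000
42.2230 29.0242 12.8675 0.0000 0.0000 0.0000 0.0000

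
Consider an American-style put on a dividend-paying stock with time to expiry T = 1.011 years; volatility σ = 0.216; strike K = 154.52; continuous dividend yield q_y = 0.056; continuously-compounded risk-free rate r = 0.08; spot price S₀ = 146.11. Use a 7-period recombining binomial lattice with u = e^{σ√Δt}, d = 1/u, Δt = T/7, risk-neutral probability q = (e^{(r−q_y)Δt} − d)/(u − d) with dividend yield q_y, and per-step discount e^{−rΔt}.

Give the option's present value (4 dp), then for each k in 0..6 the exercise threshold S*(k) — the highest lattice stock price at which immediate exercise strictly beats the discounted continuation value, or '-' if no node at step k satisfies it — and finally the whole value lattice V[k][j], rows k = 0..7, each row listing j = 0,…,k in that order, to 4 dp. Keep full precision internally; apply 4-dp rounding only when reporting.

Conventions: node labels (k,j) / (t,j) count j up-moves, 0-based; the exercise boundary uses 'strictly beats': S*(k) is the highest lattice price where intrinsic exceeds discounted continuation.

params: Δt=0.14443 u=1.08555 d=0.92119 q=0.50062 e^(-rΔt)=0.98851
t_7 payoffs: 72.2717 57.5968 40.3035 19.9248 0.0000 0.0000 0.0000 0.0000
t_6: node(6,0) S=89.2848 payoff=65.2352 vs cont=64.1793 → 65.2352 [stop]  node(6,1) S=105.2151 payoff=49.3049 vs cont=48.3773 → 49.3049 [stop]  node(6,2) S=123.9878 payoff=30.5322 vs cont=29.7558 → 30.5322 [stop]  node(6,3) S=146.1100 payoff=8.4100 vs cont=9.8358 → 9.8358 [wait]  node(6,4) S=172.1792 payoff=0.0000 vs cont=0.0000 → 0.0000 [wait]  node(6,5) S=202.8998 payoff=0.0000 vs cont=0.0000 → 0.0000 [wait]  node(6,6) S=239.1016 payoff=0.0000 vs cont=0.0000 → 0.0000 [wait]  ⇒ S*(6)=123.9878
t_5: node(5,0) S=96.9232 payoff=57.5968 vs cont=56.6024 → 57.5968 [stop]  node(5,1) S=114.2165 payoff=40.3035 vs cont=39.4485 → 40.3035 [stop]  node(5,2) S=134.5952 payoff=19.9248 vs cont=19.9395 → 19.9395 [wait]  node(5,3) S=158.6099 payoff=0.0000 vs cont=4.8554 → 4.8554 [wait]  node(5,4) S=186.9094 payoff=0.0000 vs cont=0.0000 → 0.0000 [wait]  node(5,5) S=220.2582 payoff=0.0000 vs cont=0.0000 → 0.0000 [wait]  ⇒ S*(5)=114.2165
t_4: node(4,0) S=105.2151 payoff=49.3049 vs cont=48.3773 → 49.3049 [stop]  node(4,1) S=123.9878 payoff=30.5322 vs cont=29.7631 → 30.5322 [stop]  node(4,2) S=146.1100 payoff=8.4100 vs cont=12.2459 → 12.2459 [wait]  node(4,3) S=172.1792 payoff=0.0000 vs cont=2.3969 → 2.3969 [wait]  node(4,4) S=202.8998 payoff=0.0000 vs cont=0.0000 → 0.0000 [wait]  ⇒ S*(4)=123.9878
t_3: node(3,0) S=114.2165 payoff=40.3035 vs cont=39.4485 → 40.3035 [stop]  node(3,1) S=134.5952 payoff=19.9248 vs cont=21.1322 → 21.1322 [wait]  node(3,2) S=158.6099 payoff=0.0000 vs cont=7.2313 → 7.2313 [wait]  node(3,3) S=186.9094 payoff=0.0000 vs cont=1.1832 → 1.1832 [wait]  ⇒ S*(3)=114.2165
t_2: node(2,0) S=123.9878 payoff=30.5322 vs cont=30.3533 → 30.5322 [stop]  node(2,1) S=146.1100 payoff=8.4100 vs cont=14.0104 → 14.0104 [wait]  node(2,2) S=172.1792 payoff=0.0000 vs cont=4.1552 → 4.1552 [wait]  ⇒ S*(2)=123.9878
t_1: node(1,0) S=134.5952 payoff=19.9248 vs cont=22.0054 → 22.0054 [wait]  node(1,1) S=158.6099 payoff=0.0000 vs cont=8.9725 → 8.9725 [wait]  ⇒ S*(1)=-
t_0: node(0,0) S=146.1100 payoff=8.4100 vs cont=15.3030 → 15.3030 [wait]  ⇒ S*(0)=-

price = 15.3030
boundary = - - 123.9878 114.2165 123.9878 114.2165 123.9878
tree:
15.3030
22.0054 8.9725
30.5322 14.0104 4.1552
40.3035 21.1322 7.2313 1.1832
49.3049 30.5322 12.2459 2.3969 0.0000
57.5968 40.3035 19.9395 4.8554 0.0000 0.0000
65.2352 49.3049 30.5322 9.8358 0.0000 0.0000 0.0000
72.2717 57.5968 40.3035 19.9248 0.0000 0.0000 0.0000 0.0000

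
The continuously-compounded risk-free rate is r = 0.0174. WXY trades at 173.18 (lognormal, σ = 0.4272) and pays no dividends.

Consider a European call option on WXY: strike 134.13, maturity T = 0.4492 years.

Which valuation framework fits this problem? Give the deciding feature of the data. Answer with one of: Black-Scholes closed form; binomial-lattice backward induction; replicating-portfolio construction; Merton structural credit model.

Key observation: the instrument is a plain European call (strike 134.13) on a lognormal asset; the exact continuous-time formula applies directly.

framework: Black-Scholes closed form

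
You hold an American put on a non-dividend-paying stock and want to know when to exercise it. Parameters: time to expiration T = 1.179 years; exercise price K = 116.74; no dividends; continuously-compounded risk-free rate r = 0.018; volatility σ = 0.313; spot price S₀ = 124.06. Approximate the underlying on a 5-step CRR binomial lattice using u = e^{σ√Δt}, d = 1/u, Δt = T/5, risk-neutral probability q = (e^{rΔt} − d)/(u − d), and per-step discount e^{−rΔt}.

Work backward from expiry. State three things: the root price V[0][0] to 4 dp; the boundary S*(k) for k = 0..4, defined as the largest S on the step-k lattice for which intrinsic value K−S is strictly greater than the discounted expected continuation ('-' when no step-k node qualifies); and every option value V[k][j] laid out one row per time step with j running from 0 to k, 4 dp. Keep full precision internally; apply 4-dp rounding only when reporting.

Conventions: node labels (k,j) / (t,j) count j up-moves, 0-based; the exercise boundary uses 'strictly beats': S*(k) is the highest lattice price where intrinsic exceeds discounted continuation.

Δt=0.23580, u=1.16415, d=0.85900, q=0.47601, disc=e^(-rΔt)=0.99576
k=5 terminal: V=max(K-S,0) → 58.7185 38.1068 10.1729 0.0000 0.0000 0.0000
k=4: j=0 S=67.5456 intr=49.1944 cont=48.6999 V=49.1944[EX]; j=1 S=91.5408 intr=25.1992 cont=24.7048 V=25.1992[EX]; j=2 S=124.0600 intr=0.0000 cont=5.3079 V=5.3079[hold]; j=3 S=168.1315 intr=0.0000 cont=0.0000 V=0.0000[hold]; j=4 S=227.8590 intr=0.0000 cont=0.0000 V=0.0000[hold]  S*(4)=91.5408
k=3: j=0 S=78.6332 intr=38.1068 cont=37.6124 V=38.1068[EX]; j=1 S=106.5671 intr=10.1729 cont=15.6640 V=15.6640[hold]; j=2 S=144.4243 intr=0.0000 cont=2.7695 V=2.7695[hold]; j=3 S=195.7301 intr=0.0000 cont=0.0000 V=0.0000[hold]  S*(3)=78.6332
k=2: j=0 S=91.5408 intr=25.1992 cont=27.3076 V=27.3076[hold]; j=1 S=124.0600 intr=0.0000 cont=9.4857 V=9.4857[hold]; j=2 S=168.1315 intr=0.0000 cont=1.4450 V=1.4450[hold]  S*(2)=-
k=1: j=0 S=106.5671 intr=10.1729 cont=18.7444 V=18.7444[hold]; j=1 S=144.4243 intr=0.0000 cont=5.6343 V=5.6343[hold]  S*(1)=-
k=0: j=0 S=124.0600 intr=0.0000 cont=12.4508 V=12.4508[hold]  S*(0)=-

price = 12.4508
boundary = - - - 78.6332 91.5408
tree:
12.4508
18.7444 5.6343
27.3076 9.4857 1.4450
38.1068 15.6640 2.7695 0.0000
49.1944 25.1992 5.3079 0.0000 0.0000
58.7185 38.1068 10.1729 0.0000 0.0000 0.0000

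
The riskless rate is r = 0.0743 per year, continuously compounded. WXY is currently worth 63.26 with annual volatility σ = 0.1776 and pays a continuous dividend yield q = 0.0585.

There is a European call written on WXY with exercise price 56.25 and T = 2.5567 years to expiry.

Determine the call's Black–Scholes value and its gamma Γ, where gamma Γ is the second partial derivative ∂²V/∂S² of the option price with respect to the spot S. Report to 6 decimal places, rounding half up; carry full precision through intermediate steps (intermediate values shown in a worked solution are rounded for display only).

σ√T = 0.1776·√2.5567 = 0.283977
d₁ = (ln(S/K) + (r−q+σ²/2)T) / (σ√T) = (ln(63.26/56.25) + (0.0743−0.0585+0.1776²/2)·2.5567) / 0.283977 = (0.117447 + 0.080717) / 0.283977 = 0.697819
d₂ = d₁ − σ√T = 0.697819 − 0.283977 = 0.413842
e^{−rT} = 0.826990
e^{−qT} = 0.861081
N(d₁) = 0.757355,  N(d₂) = 0.660505
Call price V = S·e^{−qT}·N(d₁) − K·e^{−rT}·N(d₂) = 41.254611 − 30.725502 = 10.529110
φ(d₁) = (1/√(2π))·e^{−d₁²/2} = 0.312730
Γ = e^{−qT}·φ(d₁) / (S·σ·√T) = 0.014990

price = 10.529110
Γ = 0.014990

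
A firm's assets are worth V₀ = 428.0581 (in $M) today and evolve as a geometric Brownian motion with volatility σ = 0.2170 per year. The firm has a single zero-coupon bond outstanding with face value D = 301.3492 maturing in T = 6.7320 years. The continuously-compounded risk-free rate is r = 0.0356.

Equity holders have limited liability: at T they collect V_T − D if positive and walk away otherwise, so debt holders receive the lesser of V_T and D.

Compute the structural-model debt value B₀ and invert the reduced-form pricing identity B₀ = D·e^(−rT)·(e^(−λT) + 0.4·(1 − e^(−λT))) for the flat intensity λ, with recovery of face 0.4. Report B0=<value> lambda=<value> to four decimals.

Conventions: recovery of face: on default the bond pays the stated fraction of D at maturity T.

Apply the equity-as-call identities (strike 301.3492, horizon 6.7320 years):
d₁ = [ln(V₀/D) + (r + σ²/2)T] / (σ√T)
   = [ln(428.0581/301.3492) + (0.0356 + 0.5·0.2170²)·6.7320] / (0.2170·√6.7320)
   = [0.350989 + 0.398161] / 0.563030 = 1.330568
d₂ = d₁ − σ√T = 1.330568 − 0.563030 = 0.767537
N(d₁) = 0.908334,  N(d₂) = 0.778619,  e^(−rT) = 0.786896
E₀ = V₀·N(d₁) − D·e^(−rT)·N(d₂)
   = 428.0581·0.908334 − 301.3492·0.786896·0.778619 = 204.185592
B₀ = V₀ − E₀ = 428.0581 − 204.185592 = 223.872508
e^(−λT) = (B₀·e^(rT)/D − 0.4)/(1 − 0.4) = (223.8725·1.270816/301.3492 − 0.4)/0.6 = 0.90681658
λ = −ln(0.90681658)/6.7320 = 0.014530

B0=223.8725 lambda=0.0145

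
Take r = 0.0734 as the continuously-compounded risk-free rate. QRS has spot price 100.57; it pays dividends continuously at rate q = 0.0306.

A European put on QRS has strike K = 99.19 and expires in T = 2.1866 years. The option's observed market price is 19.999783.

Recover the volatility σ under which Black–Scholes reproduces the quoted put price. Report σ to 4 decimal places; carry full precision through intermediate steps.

At σ = 0.4751 the Black–Scholes value reproduces the quote:
σ√T = 0.4751·√2.1866 = 0.702538
d₁ = (ln(S/K) + (r−q+σ²/2)T) / (σ√T) = (ln(100.57/99.19) + (0.0734−0.0306+0.4751²/2)·2.1866) / 0.702538 = (0.013817 + 0.340366) / 0.702538 = 0.504148
d₂ = d₁ − σ√T = 0.504148 − 0.702538 = -0.198390
e^{−rT} = 0.851721
e^{−qT} = 0.935279
N(−d₁) = 0.307079,  N(−d₂) = 0.578630
V = K·e^{−rT}·N(−d₂) − S·e^{−qT}·N(−d₁) = 48.883930 − 28.884147 = 19.999783 (the quoted price), and the Black–Scholes price is strictly increasing in σ, so σ is unique

sigma = 0.4751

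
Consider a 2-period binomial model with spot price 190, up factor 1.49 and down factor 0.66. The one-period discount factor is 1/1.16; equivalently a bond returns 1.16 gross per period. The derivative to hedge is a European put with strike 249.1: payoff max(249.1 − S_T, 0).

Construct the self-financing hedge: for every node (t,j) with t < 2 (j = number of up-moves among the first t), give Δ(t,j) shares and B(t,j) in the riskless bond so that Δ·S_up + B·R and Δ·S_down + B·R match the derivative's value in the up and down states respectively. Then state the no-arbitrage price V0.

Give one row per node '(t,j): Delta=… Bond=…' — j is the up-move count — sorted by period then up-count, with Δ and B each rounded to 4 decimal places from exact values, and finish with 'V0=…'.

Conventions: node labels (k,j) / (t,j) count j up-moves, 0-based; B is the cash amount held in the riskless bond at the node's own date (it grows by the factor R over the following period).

(0,0): Delta=-0.4312 Bond=123.6351
(1,0): Delta=-1.0000 Bond=214.7414
(1,1): Delta=-0.2649 Bond=96.3424
V0=41.7028

The replicating-portfolio and risk-neutral prices coincide; use p* = (1.16−0.66)/(1.49−0.66) = 0.6024 for the latter.
Expiry values: V(2,0)=166.3360, V(2,1)=62.2540, V(2,2)=0.0000
Node (1,0) S=125.4000: V=(p*·62.2540+(1−p*)·166.3360)/1.16=89.3414; Δ=(62.2540−166.3360)/(186.8460−82.7640)=-1.0000; B=V−Δ·S=214.7414
Node (1,1) S=283.1000: V=(p*·0.0000+(1−p*)·62.2540)/1.16=21.3376; Δ=(0.0000−62.2540)/(421.8190−186.8460)=-0.2649; B=V−Δ·S=96.3424
Node (0,0) S=190.0000: V=(p*·21.3376+(1−p*)·89.3414)/1.16=41.7028; Δ=(21.3376−89.3414)/(283.1000−125.4000)=-0.4312; B=V−Δ·S=123.6351
Check: Δ(0,0)·S0 + B(0,0) = 41.7028 = V0.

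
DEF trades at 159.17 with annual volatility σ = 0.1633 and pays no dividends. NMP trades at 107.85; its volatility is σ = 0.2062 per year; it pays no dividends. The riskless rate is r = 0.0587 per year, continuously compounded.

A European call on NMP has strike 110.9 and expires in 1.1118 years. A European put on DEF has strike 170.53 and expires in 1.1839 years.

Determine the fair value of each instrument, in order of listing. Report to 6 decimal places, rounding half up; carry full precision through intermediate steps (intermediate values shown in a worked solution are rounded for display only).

price(NMP call K=110.9) = 11.277891
price(DEF put K=170.53) = 11.220569

[NMP call K=110.9]
σ√T = 0.2062·√1.1118 = 0.217421
d₁ = (ln(S/K) + (r+σ²/2)T) / (σ√T) = (ln(107.85/110.9) + (0.0587+0.2062²/2)·1.1118) / 0.217421 = (-0.027888 + 0.088899) / 0.217421 = 0.280613
d₂ = d₁ − σ√T = 0.280613 − 0.217421 = 0.063191
e^{−rT} = 0.936821
N(d₁) = 0.610496,  N(d₂) = 0.525193
price = S·N(d₁) − K·e^{−rT}·N(d₂) = 65.842017 − 54.564126 = 11.277891
[DEF put K=170.53]
σ√T = 0.1633·√1.1839 = 0.177682
d₁ = (ln(S/K) + (r+σ²/2)T) / (σ√T) = (ln(159.17/170.53) + (0.0587+0.1633²/2)·1.1839) / 0.177682 = (-0.068938 + 0.085280) / 0.177682 = 0.091973
d₂ = d₁ − σ√T = 0.091973 − 0.177682 = -0.085709
e^{−rT} = 0.932865
N(−d₁) = 0.463360,  N(−d₂) = 0.534151
price = K·e^{−rT}·N(−d₂) − S·N(−d₁) = 84.973533 − 73.752964 = 11.220569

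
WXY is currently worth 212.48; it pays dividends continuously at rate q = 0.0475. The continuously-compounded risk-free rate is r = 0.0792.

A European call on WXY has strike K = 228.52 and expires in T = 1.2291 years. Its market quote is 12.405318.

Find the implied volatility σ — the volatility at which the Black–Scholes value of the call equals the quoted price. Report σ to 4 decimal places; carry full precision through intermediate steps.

sigma = 0.1734

At σ = 0.1734 the Black–Scholes value reproduces the quote:
σ√T = 0.1734·√1.2291 = 0.192240
d₁ = (ln(S/K) + (r−q+σ²/2)T) / (σ√T) = (ln(212.48/228.52) + (0.0792−0.0475+0.1734²/2)·1.2291) / 0.192240 = (-0.072776 + 0.057440) / 0.192240 = -0.079772
d₂ = d₁ − σ√T = -0.079772 − 0.192240 = -0.272012
e^{−rT} = 0.907243
e^{−qT} = 0.943289
N(d₁) = 0.468209,  N(d₂) = 0.392806
V = S·e^{−qT}·N(d₁) − K·e^{−rT}·N(d₂) = 93.843222 − 81.437904 = 12.405318 (equal to the quote); since ∂V/∂σ > 0 for all σ, the implied volatility is unique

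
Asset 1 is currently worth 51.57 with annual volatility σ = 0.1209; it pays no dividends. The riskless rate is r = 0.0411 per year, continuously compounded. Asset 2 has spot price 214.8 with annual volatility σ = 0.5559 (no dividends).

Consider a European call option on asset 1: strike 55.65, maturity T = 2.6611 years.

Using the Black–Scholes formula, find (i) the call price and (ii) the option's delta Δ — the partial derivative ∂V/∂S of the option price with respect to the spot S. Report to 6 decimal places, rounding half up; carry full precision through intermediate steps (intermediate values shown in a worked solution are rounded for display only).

σ√T = 0.1209·√2.6611 = 0.197223
d₁ = (ln(S/K) + (r+σ²/2)T) / (σ√T) = (ln(51.57/55.65) + (0.0411+0.1209²/2)·2.6611) / 0.197223 = (-0.076142 + 0.128820) / 0.197223 = 0.267097
d₂ = d₁ − σ√T = 0.267097 − 0.197223 = 0.069875
e^{−rT} = 0.896398
N(d₁) = 0.605303,  N(d₂) = 0.527853
Call price V = S·N(d₁) − K·e^{−rT}·N(d₂) = 31.215468 − 26.331709 = 4.883759
Δ = N(d₁) = 0.605303

price = 4.883759
Δ = 0.605303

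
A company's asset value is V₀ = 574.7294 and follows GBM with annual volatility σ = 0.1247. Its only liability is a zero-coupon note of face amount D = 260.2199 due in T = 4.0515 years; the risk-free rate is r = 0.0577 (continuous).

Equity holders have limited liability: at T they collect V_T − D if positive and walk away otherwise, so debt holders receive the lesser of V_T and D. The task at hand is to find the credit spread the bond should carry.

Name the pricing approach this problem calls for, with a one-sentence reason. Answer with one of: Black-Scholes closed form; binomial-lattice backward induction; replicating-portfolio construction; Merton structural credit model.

Key observation: the asked-for credit quantity lives on the firm's capital structure — asset value, asset volatility, debt face 260.2199 — which is the structural model's domain.

framework: Merton structural credit model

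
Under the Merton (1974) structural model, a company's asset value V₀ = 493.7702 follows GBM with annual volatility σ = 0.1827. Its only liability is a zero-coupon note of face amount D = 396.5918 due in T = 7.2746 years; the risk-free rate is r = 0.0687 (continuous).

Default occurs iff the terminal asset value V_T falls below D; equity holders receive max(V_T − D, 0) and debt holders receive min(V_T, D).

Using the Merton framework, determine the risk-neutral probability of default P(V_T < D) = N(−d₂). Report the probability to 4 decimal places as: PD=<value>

PD=0.1126

Apply the equity-as-call identities (strike 396.5918, horizon 7.2746 years):
d₁ = [ln(V₀/D) + (r + σ²/2)T] / (σ√T)
   = [ln(493.7702/396.5918) + (0.0687 + 0.5·0.1827²)·7.2746] / (0.1827·√7.2746)
   = [0.219163 + 0.621176] / 0.492769 = 1.705340
d₂ = d₁ − σ√T = 1.705340 − 0.492769 = 1.212571
risk-neutral PD = N(−d₂) = N(-1.212571) = 0.112647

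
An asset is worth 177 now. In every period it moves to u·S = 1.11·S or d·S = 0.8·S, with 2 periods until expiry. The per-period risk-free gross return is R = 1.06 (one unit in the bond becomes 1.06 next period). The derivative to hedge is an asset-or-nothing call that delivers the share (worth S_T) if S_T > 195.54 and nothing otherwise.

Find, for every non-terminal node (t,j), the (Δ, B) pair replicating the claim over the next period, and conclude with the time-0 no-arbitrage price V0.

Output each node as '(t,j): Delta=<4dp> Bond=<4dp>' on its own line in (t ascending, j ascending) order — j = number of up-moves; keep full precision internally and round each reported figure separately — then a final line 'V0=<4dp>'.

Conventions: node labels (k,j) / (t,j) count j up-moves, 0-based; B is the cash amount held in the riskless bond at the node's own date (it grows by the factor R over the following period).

No-arbitrage ⇒ martingale measure with p* = (R−d)/(u−d) = 0.8387.
Terminal payoffs: V(2,0)=0.0000, V(2,1)=0.0000, V(2,2)=218.0817
(1,0): S=141.6000. Δ = (V_up−V_dn)/(S_up−S_dn) = (0.0000−0.0000)/(157.1760−113.2800) = 0.0000. V = [p*·0.0000 + (1−p*)·0.0000]/1.06 = 0.0000. B = V − Δ·S = 0.0000.
(1,1): S=196.4700. Δ = (V_up−V_dn)/(S_up−S_dn) = (218.0817−0.0000)/(218.0817−157.1760) = 3.5806. V = [p*·218.0817 + (1−p*)·0.0000]/1.06 = 172.5540. B = V − Δ·S = -530.9354.
(0,0): S=177.0000. Δ = (V_up−V_dn)/(S_up−S_dn) = (172.5540−0.0000)/(196.4700−141.6000) = 3.1448. V = [p*·172.5540 + (1−p*)·0.0000]/1.06 = 136.5309. B = V − Δ·S = -420.0949.
Check: Δ(0,0)·S0 + B(0,0) = 136.5309 = V0.

(0,0): Delta=3.1448 Bond=-420.0949
(1,0): Delta=0.0000 Bond=0.0000
(1,1): Delta=3.5806 Bond=-530.9354
V0=136.5309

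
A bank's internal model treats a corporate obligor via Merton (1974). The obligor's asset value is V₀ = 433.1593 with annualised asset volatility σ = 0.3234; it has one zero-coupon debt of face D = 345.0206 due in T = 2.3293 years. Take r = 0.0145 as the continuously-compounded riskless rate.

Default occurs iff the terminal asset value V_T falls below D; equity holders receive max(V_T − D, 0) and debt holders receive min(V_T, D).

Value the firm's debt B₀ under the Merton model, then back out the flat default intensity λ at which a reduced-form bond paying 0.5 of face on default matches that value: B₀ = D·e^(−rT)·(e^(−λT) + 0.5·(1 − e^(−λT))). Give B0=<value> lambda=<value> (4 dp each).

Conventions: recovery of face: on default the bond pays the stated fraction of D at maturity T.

Work the structural quantities from V₀ = 433.1593 against face 345.0206:
d₁ = [ln(V₀/D) + (r + σ²/2)T] / (σ√T)
   = [ln(433.1593/345.0206) + (0.0145 + 0.5·0.3234²)·2.3293] / (0.3234·√2.3293)
   = [0.227501 + 0.155583] / 0.493575 = 0.776143
d₂ = d₁ − σ√T = 0.776143 − 0.493575 = 0.282568
N(d₁) = 0.781168,  N(d₂) = 0.611246,  e^(−rT) = 0.966789
E₀ = V₀·N(d₁) − D·e^(−rT)·N(d₂)
   = 433.1593·0.781168 − 345.0206·0.966789·0.611246 = 134.481460
B₀ = V₀ − E₀ = 433.1593 − 134.481460 = 298.677840
e^(−λT) = (B₀·e^(rT)/D − 0.5)/(1 − 0.5) = (298.6778·1.034352/345.0206 − 0.5)/0.5 = 0.79083735
λ = −ln(0.79083735)/2.3293 = 0.100744

B0=298.6778 lambda=0.1007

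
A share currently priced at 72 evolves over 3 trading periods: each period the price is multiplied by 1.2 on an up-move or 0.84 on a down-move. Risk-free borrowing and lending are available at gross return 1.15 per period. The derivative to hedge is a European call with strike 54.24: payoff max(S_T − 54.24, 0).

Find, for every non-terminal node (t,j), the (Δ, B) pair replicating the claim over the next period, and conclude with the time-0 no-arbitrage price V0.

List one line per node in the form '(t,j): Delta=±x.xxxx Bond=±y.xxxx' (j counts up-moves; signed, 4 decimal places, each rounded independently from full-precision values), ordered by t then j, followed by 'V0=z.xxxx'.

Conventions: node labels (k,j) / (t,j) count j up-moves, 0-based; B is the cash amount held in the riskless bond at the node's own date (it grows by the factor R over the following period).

(0,0): Delta=0.9935 Bond=-35.1747
(1,0): Delta=0.9358 Bond=-36.9646
(1,1): Delta=1.0000 Bond=-41.0132
(2,0): Delta=0.3676 Bond=-13.6426
(2,1): Delta=1.0000 Bond=-47.1652
(2,2): Delta=1.0000 Bond=-47.1652
V0=36.3567

Since d<R<u, set p* = (R−d)/(u−d) = 0.8611; price each node as the discounted p*-expectation of its children.
Terminal payoffs: V(3,0)=0.0000, V(3,1)=6.7238, V(3,2)=32.8512, V(3,3)=70.1760
Node (2,0) S=50.8032: V=(p*·6.7238+(1−p*)·0.0000)/1.15=5.0348; Δ=(6.7238−0.0000)/(60.9638−42.6747)=0.3676; B=V−Δ·S=-13.6426
Node (2,1) S=72.5760: V=(p*·32.8512+(1−p*)·6.7238)/1.15=25.4108; Δ=(32.8512−6.7238)/(87.0912−60.9638)=1.0000; B=V−Δ·S=-47.1652
Node (2,2) S=103.6800: V=(p*·70.1760+(1−p*)·32.8512)/1.15=56.5148; Δ=(70.1760−32.8512)/(124.4160−87.0912)=1.0000; B=V−Δ·S=-47.1652
Node (1,0) S=60.4800: V=(p*·25.4108+(1−p*)·5.0348)/1.15=19.6355; Δ=(25.4108−5.0348)/(72.5760−50.8032)=0.9358; B=V−Δ·S=-36.9646
Node (1,1) S=86.4000: V=(p*·56.5148+(1−p*)·25.4108)/1.15=45.3868; Δ=(56.5148−25.4108)/(103.6800−72.5760)=1.0000; B=V−Δ·S=-41.0132
Node (0,0) S=72.0000: V=(p*·45.3868+(1−p*)·19.6355)/1.15=36.3567; Δ=(45.3868−19.6355)/(86.4000−60.4800)=0.9935; B=V−Δ·S=-35.1747
As a check, the time-0 holding Δ(0,0)·S0 + B(0,0) comes to 36.3567 — exactly V0.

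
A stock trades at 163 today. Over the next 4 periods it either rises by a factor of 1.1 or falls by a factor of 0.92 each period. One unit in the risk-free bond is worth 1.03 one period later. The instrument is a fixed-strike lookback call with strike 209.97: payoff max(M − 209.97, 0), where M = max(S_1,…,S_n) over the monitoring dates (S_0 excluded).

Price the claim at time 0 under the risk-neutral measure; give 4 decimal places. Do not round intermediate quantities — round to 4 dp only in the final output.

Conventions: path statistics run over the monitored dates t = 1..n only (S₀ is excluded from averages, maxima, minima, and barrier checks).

price = 4.1044

With p* = (R−d)/(u−d) = 0.6111, sum probability × payoff across the paths and divide by R^4.
Enumerate all 2^4 = 16 price paths (U = up ×1.1, D = down ×0.92); each path with k up-moves has probability p*^k·(1−p*)^(4−k).
DDDD: M=149.9600, payoff=0.0000, prob=0.022872
UDDD: M=179.3000, payoff=0.0000, prob=0.035942
DUDD: M=164.9560, payoff=0.0000, prob=0.035942
UUDD: M=197.2300, payoff=0.0000, prob=0.056480
DDUD: M=151.7595, payoff=0.0000, prob=0.035942
UDUD: M=181.4516, payoff=0.0000, prob=0.056480
DUUD: M=181.4516, payoff=0.0000, prob=0.056480
UUUD: M=216.9530, payoff=6.9830, prob=0.088754
DDDU: M=149.9600, payoff=0.0000, prob=0.035942
UDDU: M=179.3000, payoff=0.0000, prob=0.056480
DUDU: M=166.9355, payoff=0.0000, prob=0.056480
UUDU: M=199.5968, payoff=0.0000, prob=0.088754
DDUU: M=166.9355, payoff=0.0000, prob=0.056480
UDUU: M=199.5968, payoff=0.0000, prob=0.088754
DUUU: M=199.5968, payoff=0.0000, prob=0.088754
UUUU: M=238.6483, payoff=28.6783, prob=0.139470
Price = Σ prob·payoff / R^4 = 4.619528 / 1.125509 = 4.1044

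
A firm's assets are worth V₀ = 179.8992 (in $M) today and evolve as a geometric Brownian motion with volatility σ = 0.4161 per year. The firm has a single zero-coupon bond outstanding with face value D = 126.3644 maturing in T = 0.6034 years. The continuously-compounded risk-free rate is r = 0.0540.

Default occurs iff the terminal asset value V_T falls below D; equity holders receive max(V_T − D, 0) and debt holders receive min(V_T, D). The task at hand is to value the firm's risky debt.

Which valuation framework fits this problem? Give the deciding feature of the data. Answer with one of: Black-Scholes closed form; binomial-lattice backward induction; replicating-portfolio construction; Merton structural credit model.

Key observation: with the firm-asset dynamics (V₀ = 179.8992) and a single zero-coupon liability of face 126.3644 given, debt value, spread, and default probability all derive from the option view of the balance sheet.

framework: Merton structural credit model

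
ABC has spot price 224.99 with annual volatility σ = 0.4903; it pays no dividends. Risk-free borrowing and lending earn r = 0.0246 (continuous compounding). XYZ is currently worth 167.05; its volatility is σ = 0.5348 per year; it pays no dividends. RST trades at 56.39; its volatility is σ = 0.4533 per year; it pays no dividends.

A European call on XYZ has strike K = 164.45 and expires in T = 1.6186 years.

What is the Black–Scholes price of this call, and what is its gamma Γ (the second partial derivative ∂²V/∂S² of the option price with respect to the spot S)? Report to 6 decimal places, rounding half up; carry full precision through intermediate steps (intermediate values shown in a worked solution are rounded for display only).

σ√T = 0.5348·√1.6186 = 0.680395
d₁ = (ln(S/K) + (r+σ²/2)T) / (σ√T) = (ln(167.05/164.45) + (0.0246+0.5348²/2)·1.6186) / 0.680395 = (0.015687 + 0.271286) / 0.680395 = 0.421774
d₂ = d₁ − σ√T = 0.421774 − 0.680395 = -0.258621
e^{−rT} = 0.960965
N(d₁) = 0.663405,  N(d₂) = 0.397964
Call price V = S·N(d₁) − K·e^{−rT}·N(d₂) = 110.821801 − 62.890474 = 47.931327
φ(d₁) = (1/√(2π))·e^{−d₁²/2} = 0.364990
Γ = φ(d₁) / (S·σ·√T) = 0.003211

price = 47.931327
Γ = 0.003211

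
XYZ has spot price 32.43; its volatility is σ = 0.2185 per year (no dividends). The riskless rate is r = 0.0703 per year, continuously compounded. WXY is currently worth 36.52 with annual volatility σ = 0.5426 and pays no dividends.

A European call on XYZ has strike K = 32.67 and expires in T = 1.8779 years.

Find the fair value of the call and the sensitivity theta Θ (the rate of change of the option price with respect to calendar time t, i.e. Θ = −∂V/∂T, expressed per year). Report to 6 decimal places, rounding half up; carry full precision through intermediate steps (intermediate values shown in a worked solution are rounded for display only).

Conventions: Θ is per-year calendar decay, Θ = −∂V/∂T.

σ√T = 0.2185·√1.8779 = 0.299425
d₁ = (ln(S/K) + (r+σ²/2)T) / (σ√T) = (ln(32.43/32.67) + (0.0703+0.2185²/2)·1.8779) / 0.299425 = (-0.007373 + 0.176844) / 0.299425 = 0.565987
d₂ = d₁ − σ√T = 0.565987 − 0.299425 = 0.266563
e^{−rT} = 0.876327
N(d₁) = 0.714299,  N(d₂) = 0.605097
Call price V = S·N(d₁) − K·e^{−rT}·N(d₂) = 23.164712 − 17.323682 = 5.841030
φ(d₁) = (1/√(2π))·e^{−d₁²/2} = 0.339898
Θ = −S·φ(d₁)·σ/(2√T) − r·K·e^{−rT}·N(d₂) = −0.878781 − 1.217855 = -2.096636

price = 5.841030
Θ = -2.096636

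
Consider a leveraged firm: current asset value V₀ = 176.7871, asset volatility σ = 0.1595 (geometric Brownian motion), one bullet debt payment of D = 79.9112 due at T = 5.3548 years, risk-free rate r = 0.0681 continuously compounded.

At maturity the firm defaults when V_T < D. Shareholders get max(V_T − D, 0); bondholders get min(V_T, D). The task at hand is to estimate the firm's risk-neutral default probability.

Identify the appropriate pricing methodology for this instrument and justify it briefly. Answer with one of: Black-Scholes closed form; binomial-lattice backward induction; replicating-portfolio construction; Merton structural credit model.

framework: Merton structural credit model

Key observation: a levered firm with one bullet debt due at 5.3548 years is the canonical structural-credit setup: equity is a call on the firm's assets struck at the face value.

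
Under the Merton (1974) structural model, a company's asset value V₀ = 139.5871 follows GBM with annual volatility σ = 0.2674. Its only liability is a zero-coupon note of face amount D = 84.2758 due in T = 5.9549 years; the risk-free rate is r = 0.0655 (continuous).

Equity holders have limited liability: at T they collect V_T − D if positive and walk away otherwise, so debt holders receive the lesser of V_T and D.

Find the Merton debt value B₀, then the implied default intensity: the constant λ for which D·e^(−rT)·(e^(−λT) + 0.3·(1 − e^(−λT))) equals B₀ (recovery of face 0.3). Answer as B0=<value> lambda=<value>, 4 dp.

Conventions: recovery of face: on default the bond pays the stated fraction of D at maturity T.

Work the structural quantities from V₀ = 139.5871 against face 84.2758:
d₁ = [ln(V₀/D) + (r + σ²/2)T] / (σ√T)
   = [ln(139.5871/84.2758) + (0.0655 + 0.5·0.2674²)·5.9549] / (0.2674·√5.9549)
   = [0.504594 + 0.602942] / 0.652527 = 1.697302
d₂ = d₁ − σ√T = 1.697302 − 0.652527 = 1.044775
N(d₁) = 0.955180,  N(d₂) = 0.851936,  e^(−rT) = 0.677026
E₀ = V₀·N(d₁) − D·e^(−rT)·N(d₂)
   = 139.5871·0.955180 − 84.2758·0.677026·0.851936 = 84.721992
B₀ = V₀ − E₀ = 139.5871 − 84.721992 = 54.865108
e^(−λT) = (B₀·e^(rT)/D − 0.3)/(1 − 0.3) = (54.8651·1.477049/84.2758 − 0.3)/0.7 = 0.94512274
λ = −ln(0.94512274)/5.9549 = 0.009478

B0=54.8651 lambda=0.0095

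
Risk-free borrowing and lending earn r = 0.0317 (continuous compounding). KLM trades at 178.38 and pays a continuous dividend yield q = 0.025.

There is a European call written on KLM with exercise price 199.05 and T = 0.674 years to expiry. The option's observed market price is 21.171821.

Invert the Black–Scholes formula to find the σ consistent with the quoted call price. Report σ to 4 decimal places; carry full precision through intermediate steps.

At σ = 0.4969 the Black–Scholes value reproduces the quote:
σ√T = 0.4969·√0.674 = 0.407942
d₁ = (ln(S/K) + (r−q+σ²/2)T) / (σ√T) = (ln(178.38/199.05) + (0.0317−0.025+0.4969²/2)·0.674) / 0.407942 = (-0.109640 + 0.087724) / 0.407942 = -0.053722
d₂ = d₁ − σ√T = -0.053722 − 0.407942 = -0.461665
e^{−rT} = 0.978861
e^{−qT} = 0.983291
N(d₁) = 0.478578,  N(d₂) = 0.322161
V = S·e^{−qT}·N(d₁) − K·e^{−rT}·N(d₂) = 83.942369 − 62.770547 = 21.171821 (matching the quote); vega is positive throughout, so no other σ reproduces this price

sigma = 0.4969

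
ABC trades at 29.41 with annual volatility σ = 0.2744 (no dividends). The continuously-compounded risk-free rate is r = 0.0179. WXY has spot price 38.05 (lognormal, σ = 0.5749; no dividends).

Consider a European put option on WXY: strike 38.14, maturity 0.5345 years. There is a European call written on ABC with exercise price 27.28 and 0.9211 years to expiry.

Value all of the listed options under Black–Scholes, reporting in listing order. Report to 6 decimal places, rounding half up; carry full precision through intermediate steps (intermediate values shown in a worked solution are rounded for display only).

price(WXY put K=38.14) = 6.175093
price(ABC call K=27.28) = 4.409615

[WXY put K=38.14]
σ√T = 0.5749·√0.5345 = 0.420307
d₁ = (ln(S/K) + (r+σ²/2)T) / (σ√T) = (ln(38.05/38.14) + (0.0179+0.5749²/2)·0.5345) / 0.420307 = (-0.002363 + 0.097896) / 0.420307 = 0.227296
d₂ = d₁ − σ√T = 0.227296 − 0.420307 = -0.193011
e^{−rT} = 0.990478
N(−d₁) = 0.410097,  N(−d₂) = 0.576525
price = K·e^{−rT}·N(−d₂) − S·N(−d₁) = 21.779282 − 15.604189 = 6.175093
[ABC call K=27.28]
σ√T = 0.2744·√0.9211 = 0.263353
d₁ = (ln(S/K) + (r+σ²/2)T) / (σ√T) = (ln(29.41/27.28) + (0.0179+0.2744²/2)·0.9211) / 0.263353 = (0.075181 + 0.051165) / 0.263353 = 0.479760
d₂ = d₁ − σ√T = 0.479760 − 0.263353 = 0.216407
e^{−rT} = 0.983647
N(d₁) = 0.684301,  N(d₂) = 0.585665
price = S·N(d₁) − K·e^{−rT}·N(d₂) = 20.125287 − 15.715671 = 4.409615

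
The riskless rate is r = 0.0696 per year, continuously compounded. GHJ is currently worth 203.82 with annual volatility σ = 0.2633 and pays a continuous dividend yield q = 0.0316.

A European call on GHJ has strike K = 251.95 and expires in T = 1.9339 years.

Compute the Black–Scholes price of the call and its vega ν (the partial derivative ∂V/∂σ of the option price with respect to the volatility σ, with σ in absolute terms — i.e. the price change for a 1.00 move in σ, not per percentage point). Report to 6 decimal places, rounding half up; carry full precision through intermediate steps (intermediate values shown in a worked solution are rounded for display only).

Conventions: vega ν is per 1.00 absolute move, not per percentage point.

price = 17.767262
ν = 104.366384

σ√T = 0.2633·√1.9339 = 0.366157
d₁ = (ln(S/K) + (r−q+σ²/2)T) / (σ√T) = (ln(203.82/251.95) + (0.0696−0.0316+0.2633²/2)·1.9339) / 0.366157 = (-0.211993 + 0.140524) / 0.366157 = -0.195188
d₂ = d₁ − σ√T = -0.195188 − 0.366157 = -0.561346
e^{−rT} = 0.874066
e^{−qT} = 0.940719
N(d₁) = 0.422623,  N(d₂) = 0.287281
Call price V = S·e^{−qT}·N(d₁) − K·e^{−rT}·N(d₂) = 81.032550 − 63.265287 = 17.767262
φ(d₁) = (1/√(2π))·e^{−d₁²/2} = 0.391415
ν = S·e^{−qT}·φ(d₁)·√T = 104.366384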